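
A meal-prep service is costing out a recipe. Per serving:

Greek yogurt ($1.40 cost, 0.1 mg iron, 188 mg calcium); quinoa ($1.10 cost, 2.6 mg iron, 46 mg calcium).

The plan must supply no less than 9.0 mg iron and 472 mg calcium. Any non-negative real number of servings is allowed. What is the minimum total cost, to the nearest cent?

$6.09

Two binding constraints pin down two serving amounts, so the optimal mix uses at most two foods. The candidates are each food alone (scaled to the tighter of iron/calcium) and each pair with both constraints tight.
Greek yogurt only: max(9.0/0.1, 472/188) = 90 servings → $126.00.
quinoa only: max(9.0/2.6, 472/46) = 10.26 servings → $11.29.
Greek yogurt + quinoa with both tight: 1.679 servings and 3.397 servings → $6.09.
The minimum over all feasible corners is $6.09.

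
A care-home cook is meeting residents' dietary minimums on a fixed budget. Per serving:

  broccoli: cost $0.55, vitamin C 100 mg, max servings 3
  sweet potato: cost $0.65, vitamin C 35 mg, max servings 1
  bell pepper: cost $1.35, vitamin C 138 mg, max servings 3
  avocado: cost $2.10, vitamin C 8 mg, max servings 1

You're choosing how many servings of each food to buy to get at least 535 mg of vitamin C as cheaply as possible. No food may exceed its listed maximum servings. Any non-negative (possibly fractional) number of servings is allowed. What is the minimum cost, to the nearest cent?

$3.95

Cost per mg of vitamin C: broccoli $0.0055, bell pepper $0.0098, sweet potato $0.0186, avocado $0.2625.
Take 3 servings of broccoli: +300.0 mg vitamin C for $1.65 (total $1.65, still need 235.0 mg).
Take 1.703 servings of bell pepper: +235.0 mg vitamin C for $2.30 (total $3.95, still need 0.0 mg).
Filling from the cheapest source first is optimal under one linear minimum: $3.95.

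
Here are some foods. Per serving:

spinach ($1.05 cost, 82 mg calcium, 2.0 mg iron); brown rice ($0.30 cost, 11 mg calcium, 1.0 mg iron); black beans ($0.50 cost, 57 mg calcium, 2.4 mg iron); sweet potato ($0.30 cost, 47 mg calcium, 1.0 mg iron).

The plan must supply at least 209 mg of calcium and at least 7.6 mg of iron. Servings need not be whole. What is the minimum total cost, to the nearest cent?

spinach only: max(209/82, 7.6/2.0) = 3.8 servings → $3.99.
brown rice only: max(209/11, 7.6/1.0) = 19 servings → $5.70.
black beans only: max(209/57, 7.6/2.4) = 3.667 servings → $1.83.
sweet potato only: max(209/47, 7.6/1.0) = 7.6 servings → $2.28.
spinach + brown rice with both tight: 2.09 servings and 3.42 servings → $3.22.
spinach + black beans with both tight: 0.8261 servings and 2.478 servings → $2.11.
spinach + sweet potato with both targets exact would need a negative amount; discard.
brown rice + black beans with both targets exact would need a negative amount; discard.
brown rice + sweet potato with both tight: 4.117 servings and 3.483 servings → $2.28.
black beans + sweet potato with both tight: 2.656 servings and 1.226 servings → $1.70.
So the least-cost plan costs $1.70.

$1.70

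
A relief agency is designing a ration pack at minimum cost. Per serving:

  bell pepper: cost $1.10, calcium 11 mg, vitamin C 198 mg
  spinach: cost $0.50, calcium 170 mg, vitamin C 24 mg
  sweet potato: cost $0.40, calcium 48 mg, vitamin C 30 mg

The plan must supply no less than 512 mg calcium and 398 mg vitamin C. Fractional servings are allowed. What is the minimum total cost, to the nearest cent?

$3.28

An LP optimum is at a vertex; with two nutrient constraints at most two foods are used. Check each candidate.
bell pepper only: max(512/11, 398/198) = 46.55 servings → $51.20.
spinach only: max(512/170, 398/24) = 16.58 servings → $8.29.
sweet potato only: max(512/48, 398/30) = 13.27 servings → $5.31.
bell pepper + spinach with both tight: 1.658 servings and 2.904 servings → $3.28.
bell pepper + sweet potato with both tight: 0.4081 servings and 10.57 servings → $4.68.
spinach + sweet potato: the both-tight solution has a negative serving — not a feasible corner.
So the least-cost plan costs $3.28.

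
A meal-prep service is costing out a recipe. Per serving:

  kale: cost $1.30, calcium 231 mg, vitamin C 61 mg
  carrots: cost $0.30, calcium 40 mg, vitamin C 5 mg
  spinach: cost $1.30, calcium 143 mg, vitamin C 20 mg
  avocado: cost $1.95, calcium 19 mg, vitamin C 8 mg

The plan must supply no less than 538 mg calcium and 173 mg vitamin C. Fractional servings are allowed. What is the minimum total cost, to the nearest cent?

For a min-cost LP with two ≥-constraints, a basic feasible solution has at most two positive variables.
kale only: max(538/231, 173/61) = 2.836 servings → $3.69.
carrots only: max(538/40, 173/5) = 34.6 servings → $10.38.
spinach only: max(538/143, 173/20) = 8.65 servings → $11.24.
avocado only: max(538/19, 173/8) = 28.32 servings → $55.22.
kale + carrots with both targets exact would need a negative amount; discard.
kale + spinach: intersection lies outside the first quadrant.
kale + avocado with both tight: 1.476 servings and 10.37 servings → $22.14.
carrots + spinach: the both-tight solution has a negative serving — not a feasible corner.
carrots + avocado with both tight: 4.52 servings and 18.8 servings → $38.02.
spinach + avocado with both tight: 1.331 servings and 18.3 servings → $37.41.
The minimum over all feasible corners is $3.69.

$3.69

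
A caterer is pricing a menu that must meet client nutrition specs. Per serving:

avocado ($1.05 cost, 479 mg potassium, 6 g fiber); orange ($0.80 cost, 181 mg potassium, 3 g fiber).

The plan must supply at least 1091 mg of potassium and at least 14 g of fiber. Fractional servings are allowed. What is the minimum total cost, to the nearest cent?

Compare the cost at each extreme point of the feasible region.
avocado only: max(1091/479, 14/6) = 2.333 servings → $2.45.
orange only: max(1091/181, 14/3) = 6.028 servings → $4.82.
avocado + orange with both tight: 2.105 servings and 0.4558 servings → $2.58.
Cheapest feasible corner: $2.45.

$2.45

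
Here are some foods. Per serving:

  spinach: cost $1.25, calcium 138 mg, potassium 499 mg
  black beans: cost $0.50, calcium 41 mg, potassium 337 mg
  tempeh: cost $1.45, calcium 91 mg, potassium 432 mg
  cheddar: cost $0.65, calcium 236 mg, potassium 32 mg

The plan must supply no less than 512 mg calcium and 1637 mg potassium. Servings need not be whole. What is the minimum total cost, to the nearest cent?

At the optimum either one food covers both requirements or two foods hit both targets exactly; no other combination can be cheaper.
spinach only: max(512/138, 1637/499) = 3.71 servings → $4.64.
black beans only: max(512/41, 1637/337) = 12.49 servings → $6.24.
tempeh only: max(512/91, 1637/432) = 5.626 servings → $8.16.
cheddar only: max(512/236, 1637/32) = 51.16 servings → $33.25.
spinach + black beans: the both-tight solution has a negative serving — not a feasible corner.
spinach + tempeh with both targets exact would need a negative amount; discard.
spinach + cheddar with both tight: 3.264 servings and 0.261 servings → $4.25.
black beans + tempeh: the both-tight solution has a negative serving — not a feasible corner.
black beans + cheddar with both tight: 4.73 servings and 1.348 servings → $3.24.
tempeh + cheddar with both tight: 3.735 servings and 0.7292 servings → $5.89.
Cheapest feasible corner: $3.24.

$3.24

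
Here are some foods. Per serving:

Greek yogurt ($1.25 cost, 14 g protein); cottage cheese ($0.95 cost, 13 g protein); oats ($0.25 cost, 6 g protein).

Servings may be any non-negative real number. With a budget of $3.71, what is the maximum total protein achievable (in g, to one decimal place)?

89.0 g

Protein per dollar: oats 24, cottage cheese 13.68, Greek yogurt 11.2.
With no serving limits, spend the whole cost allowance on oats: $3.71 / $0.25 × 6 g = 89.0 g.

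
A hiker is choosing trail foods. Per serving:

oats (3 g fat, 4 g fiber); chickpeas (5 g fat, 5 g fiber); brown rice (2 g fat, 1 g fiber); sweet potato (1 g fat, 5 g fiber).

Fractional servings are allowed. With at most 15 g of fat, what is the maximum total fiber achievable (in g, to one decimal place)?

75.0 g

Fiber per g fat: sweet potato 5, oats 1.333, chickpeas 1, brown rice 0.5.
With no serving limits, spend the whole fat allowance on sweet potato: 15 g / 1 g × 5 g = 75.0 g.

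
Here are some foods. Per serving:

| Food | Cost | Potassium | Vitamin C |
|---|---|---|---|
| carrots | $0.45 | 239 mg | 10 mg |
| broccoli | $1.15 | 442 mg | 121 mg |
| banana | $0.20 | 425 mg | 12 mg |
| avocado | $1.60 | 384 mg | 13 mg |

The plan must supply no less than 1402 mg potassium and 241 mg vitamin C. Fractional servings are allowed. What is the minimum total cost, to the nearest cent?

$2.41

Check every corner: each single food scaled to meet both minima, and each pair solved so both constraints bind.
carrots only: max(1402/239, 241/10) = 24.1 servings → $10.85.
broccoli only: max(1402/442, 241/121) = 3.172 servings → $3.65.
banana only: max(1402/425, 241/12) = 20.08 servings → $4.02.
avocado only: max(1402/384, 241/13) = 18.54 servings → $29.66.
carrots + broccoli with both tight: 2.576 servings and 1.779 servings → $3.21.
carrots + banana with both targets exact would need a negative amount; discard.
carrots + avocado: the both-tight solution has a negative serving — not a feasible corner.
broccoli + banana with both tight: 1.856 servings and 1.369 servings → $2.41.
broccoli + avocado with both tight: 1.825 servings and 1.55 servings → $4.58.
banana + avocado: the both-tight solution has a negative serving — not a feasible corner.
So the least-cost plan costs $2.41.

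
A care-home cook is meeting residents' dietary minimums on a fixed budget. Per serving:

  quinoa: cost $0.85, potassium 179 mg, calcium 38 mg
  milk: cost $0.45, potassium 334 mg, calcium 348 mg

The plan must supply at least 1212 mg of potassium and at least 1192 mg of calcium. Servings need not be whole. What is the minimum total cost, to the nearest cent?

$1.63

For a min-cost LP with two ≥-constraints, a basic feasible solution has at most two positive variables.
quinoa only: max(1212/179, 1192/38) = 31.37 servings → $26.66.
milk only: max(1212/334, 1192/348) = 3.629 servings → $1.63.
quinoa + milk with both tight: 0.4768 servings and 3.373 servings → $1.92.
So the least-cost plan costs $1.63.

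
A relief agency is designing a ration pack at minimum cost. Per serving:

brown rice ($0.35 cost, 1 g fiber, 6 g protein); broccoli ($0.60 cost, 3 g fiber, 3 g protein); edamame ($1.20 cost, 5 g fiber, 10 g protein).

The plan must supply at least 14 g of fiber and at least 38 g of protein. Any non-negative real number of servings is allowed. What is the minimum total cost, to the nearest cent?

$3.52

Compare the cost at each extreme point of the feasible region.
brown rice only: max(14/1, 38/6) = 14 servings → $4.90.
broccoli only: max(14/3, 38/3) = 12.67 servings → $7.60.
edamame only: max(14/5, 38/10) = 3.8 servings → $4.56.
brown rice + broccoli with both tight: 4.8 servings and 3.067 servings → $3.52.
brown rice + edamame with both tight: 2.5 servings and 2.3 servings → $3.63.
broccoli + edamame: intersection lies outside the first quadrant.
So the least-cost plan costs $3.52.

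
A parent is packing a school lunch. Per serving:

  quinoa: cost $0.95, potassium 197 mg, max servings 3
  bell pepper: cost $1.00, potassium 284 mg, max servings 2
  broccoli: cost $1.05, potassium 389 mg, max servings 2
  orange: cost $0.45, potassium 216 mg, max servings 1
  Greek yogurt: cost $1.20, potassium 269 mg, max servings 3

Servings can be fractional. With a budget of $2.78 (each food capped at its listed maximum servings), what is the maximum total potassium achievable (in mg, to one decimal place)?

1059.3 mg

Potassium per dollar: orange 480, broccoli 370.5, bell pepper 284, Greek yogurt 224.2, quinoa 207.4.
Take 1 serving of orange: spends $0.45, +216.0 mg potassium (running total 216.0 mg).
Take 2 servings of broccoli: spends $2.10, +778.0 mg potassium (running total 994.0 mg).
Take 0.23 servings of bell pepper: spends $0.23, +65.3 mg potassium (running total 1059.3 mg).
Greedy by best ratio exhausts the cost allowance optimally: 1059.3 mg.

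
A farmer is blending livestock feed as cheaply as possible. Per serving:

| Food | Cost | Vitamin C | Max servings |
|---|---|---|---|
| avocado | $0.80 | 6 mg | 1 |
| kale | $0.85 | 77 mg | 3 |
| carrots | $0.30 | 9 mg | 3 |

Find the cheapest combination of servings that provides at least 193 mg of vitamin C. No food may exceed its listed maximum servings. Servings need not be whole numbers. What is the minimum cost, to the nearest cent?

$2.13

Cost per mg of vitamin C: kale $0.0110, carrots $0.0333, avocado $0.1333.
Take 2.506 servings of kale: +193.0 mg vitamin C for $2.13 (total $2.13, still need 0.0 mg).
Greedy by cheapest-per-mg is optimal for a single linear constraint, so the minimum cost is $2.13.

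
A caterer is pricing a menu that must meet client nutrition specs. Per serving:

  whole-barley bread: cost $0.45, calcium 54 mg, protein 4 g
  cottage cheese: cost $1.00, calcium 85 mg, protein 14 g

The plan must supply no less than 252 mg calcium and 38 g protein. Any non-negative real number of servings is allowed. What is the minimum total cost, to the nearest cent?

A basic optimal solution has at most two foods positive. Try each food alone and each pair with both targets met exactly.
whole-barley bread only: max(252/54, 38/4) = 9.5 servings → $4.28.
cottage cheese only: max(252/85, 38/14) = 2.965 servings → $2.96.
whole-barley bread + cottage cheese with both tight: 0.7163 servings and 2.51 servings → $2.83.
The minimum over all feasible corners is $2.83.

$2.83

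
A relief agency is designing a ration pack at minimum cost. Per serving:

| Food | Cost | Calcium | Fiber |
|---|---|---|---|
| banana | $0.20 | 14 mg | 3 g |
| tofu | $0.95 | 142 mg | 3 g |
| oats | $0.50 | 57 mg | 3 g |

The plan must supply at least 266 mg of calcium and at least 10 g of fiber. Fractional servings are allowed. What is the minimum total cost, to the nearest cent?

$1.95

Check every corner: each single food scaled to meet both minima, and each pair solved so both constraints bind.
banana only: max(266/14, 10/3) = 19 servings → $3.80.
tofu only: max(266/142, 10/3) = 3.333 servings → $3.17.
oats only: max(266/57, 10/3) = 4.667 servings → $2.33.
banana + tofu with both tight: 1.62 servings and 1.714 servings → $1.95.
banana + oats: intersection lies outside the first quadrant.
tofu + oats with both tight: 0.8941 servings and 2.439 servings → $2.07.
Cheapest feasible corner: $1.95.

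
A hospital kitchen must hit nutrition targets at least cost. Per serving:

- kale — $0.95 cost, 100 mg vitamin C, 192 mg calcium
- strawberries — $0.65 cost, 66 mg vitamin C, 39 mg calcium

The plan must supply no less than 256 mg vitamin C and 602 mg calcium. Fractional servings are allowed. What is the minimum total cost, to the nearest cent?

At the optimum either one food covers both requirements or two foods hit both targets exactly; no other combination can be cheaper.
kale only: max(256/100, 602/192) = 3.135 servings → $2.98.
strawberries only: max(256/66, 602/39) = 15.44 servings → $10.03.
kale + strawberries: intersection lies outside the first quadrant.
So the least-cost plan costs $2.98.

$2.98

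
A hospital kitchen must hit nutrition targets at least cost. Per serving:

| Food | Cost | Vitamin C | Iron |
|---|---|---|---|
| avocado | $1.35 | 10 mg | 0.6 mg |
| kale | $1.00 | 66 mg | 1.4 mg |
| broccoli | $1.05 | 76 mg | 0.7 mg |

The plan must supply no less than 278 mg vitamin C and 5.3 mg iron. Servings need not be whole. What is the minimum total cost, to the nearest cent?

$4.15

A basic optimal solution has at most two foods positive. Try each food alone and each pair with both targets met exactly.
avocado only: max(278/10, 5.3/0.6) = 27.8 servings → $37.53.
kale only: max(278/66, 5.3/1.4) = 4.212 servings → $4.21.
broccoli only: max(278/76, 5.3/0.7) = 7.571 servings → $7.95.
avocado + kale with both targets exact would need a negative amount; discard.
avocado + broccoli with both tight: 5.394 servings and 2.948 servings → $10.38.
kale + broccoli with both tight: 3.458 servings and 0.6545 servings → $4.15.
Cheapest feasible corner: $4.15.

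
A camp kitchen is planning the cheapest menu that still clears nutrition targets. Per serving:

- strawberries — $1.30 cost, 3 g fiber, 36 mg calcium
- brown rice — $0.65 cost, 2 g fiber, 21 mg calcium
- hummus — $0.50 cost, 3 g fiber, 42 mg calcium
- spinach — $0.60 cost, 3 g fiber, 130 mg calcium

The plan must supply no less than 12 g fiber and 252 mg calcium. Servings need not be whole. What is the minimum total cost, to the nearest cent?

$2.10

For a min-cost LP with two ≥-constraints, a basic feasible solution has at most two positive variables.
strawberries only: max(12/3, 252/36) = 7 servings → $9.10.
brown rice only: max(12/2, 252/21) = 12 servings → $7.80.
hummus only: max(12/3, 252/42) = 6 servings → $3.00.
spinach only: max(12/3, 252/130) = 4 servings → $2.40.
strawberries + brown rice: the both-tight solution has a negative serving — not a feasible corner.
strawberries + hummus with both targets exact would need a negative amount; discard.
strawberries + spinach with both tight: 2.851 servings and 1.149 servings → $4.40.
brown rice + hummus: the both-tight solution has a negative serving — not a feasible corner.
brown rice + spinach with both tight: 4.081 servings and 1.279 servings → $3.42.
hummus + spinach with both tight: 3.045 servings and 0.9545 servings → $2.10.
The minimum over all feasible corners is $2.10.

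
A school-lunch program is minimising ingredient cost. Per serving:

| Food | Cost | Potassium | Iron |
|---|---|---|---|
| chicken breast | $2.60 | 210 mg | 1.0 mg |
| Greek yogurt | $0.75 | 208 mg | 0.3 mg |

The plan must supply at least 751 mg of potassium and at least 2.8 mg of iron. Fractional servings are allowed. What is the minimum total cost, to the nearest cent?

$7.00

An LP optimum is at a vertex; with two nutrient constraints at most two foods are used. Check each candidate.
chicken breast only: max(751/210, 2.8/1.0) = 3.576 servings → $9.30.
Greek yogurt only: max(751/208, 2.8/0.3) = 9.333 servings → $7.00.
chicken breast + Greek yogurt with both tight: 2.463 servings and 1.124 servings → $7.25.
The minimum over all feasible corners is $7.00.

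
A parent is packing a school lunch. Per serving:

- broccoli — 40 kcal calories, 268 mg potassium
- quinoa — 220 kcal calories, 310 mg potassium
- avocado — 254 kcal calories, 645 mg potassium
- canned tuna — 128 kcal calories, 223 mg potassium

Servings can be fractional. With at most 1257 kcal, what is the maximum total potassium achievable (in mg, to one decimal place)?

8421.9 mg

Potassium per kcal: broccoli 6.7, avocado 2.539, canned tuna 1.742, quinoa 1.409.
With no serving limits, spend the whole calories allowance on broccoli: 1257 kcal / 40 kcal × 268 mg = 8421.9 mg.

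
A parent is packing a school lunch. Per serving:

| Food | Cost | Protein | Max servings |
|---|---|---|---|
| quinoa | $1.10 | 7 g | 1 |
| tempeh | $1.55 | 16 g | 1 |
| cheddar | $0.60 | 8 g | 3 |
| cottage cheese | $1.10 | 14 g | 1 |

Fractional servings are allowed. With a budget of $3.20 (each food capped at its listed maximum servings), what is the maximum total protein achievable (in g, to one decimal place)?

41.1 g

Protein per dollar: cheddar 13.33, cottage cheese 12.73, tempeh 10.32, quinoa 6.364.
Take 3 servings of cheddar: spends $1.80, +24.0 g protein (running total 24.0 g).
Take 1 serving of cottage cheese: spends $1.10, +14.0 g protein (running total 38.0 g).
Take 0.1935 servings of tempeh: spends $0.30, +3.1 g protein (running total 41.1 g).
Greedy by best ratio exhausts the cost allowance optimally: 41.1 g.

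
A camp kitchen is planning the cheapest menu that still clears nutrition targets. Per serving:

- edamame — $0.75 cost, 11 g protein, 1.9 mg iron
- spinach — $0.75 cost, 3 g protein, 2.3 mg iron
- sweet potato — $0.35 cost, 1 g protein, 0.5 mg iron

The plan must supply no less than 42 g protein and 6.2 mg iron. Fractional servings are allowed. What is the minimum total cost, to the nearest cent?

At the optimum either one food covers both requirements or two foods hit both targets exactly; no other combination can be cheaper.
edamame only: max(42/11, 6.2/1.9) = 3.818 servings → $2.86.
spinach only: max(42/3, 6.2/2.3) = 14 servings → $10.50.
sweet potato only: max(42/1, 6.2/0.5) = 42 servings → $14.70.
edamame + spinach: the both-tight solution has a negative serving — not a feasible corner.
edamame + sweet potato: the both-tight solution has a negative serving — not a feasible corner.
spinach + sweet potato: intersection lies outside the first quadrant.
The minimum over all feasible corners is $2.86.

$2.86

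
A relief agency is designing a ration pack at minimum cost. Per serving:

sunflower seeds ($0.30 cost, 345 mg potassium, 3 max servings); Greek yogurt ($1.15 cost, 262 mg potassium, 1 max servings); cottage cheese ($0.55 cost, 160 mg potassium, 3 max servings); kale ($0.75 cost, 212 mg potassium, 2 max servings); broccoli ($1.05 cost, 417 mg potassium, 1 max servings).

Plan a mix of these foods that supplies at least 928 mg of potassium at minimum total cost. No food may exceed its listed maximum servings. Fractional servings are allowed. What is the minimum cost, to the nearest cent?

Cost per mg of potassium: sunflower seeds $0.0009, broccoli $0.0025, cottage cheese $0.0034, kale $0.0035, Greek yogurt $0.0044.
Take 2.69 servings of sunflower seeds: +928.0 mg potassium for $0.81 (total $0.81, still need 0.0 mg).
Greedy by cheapest-per-mg is optimal for a single linear constraint, so the minimum cost is $0.81.

$0.81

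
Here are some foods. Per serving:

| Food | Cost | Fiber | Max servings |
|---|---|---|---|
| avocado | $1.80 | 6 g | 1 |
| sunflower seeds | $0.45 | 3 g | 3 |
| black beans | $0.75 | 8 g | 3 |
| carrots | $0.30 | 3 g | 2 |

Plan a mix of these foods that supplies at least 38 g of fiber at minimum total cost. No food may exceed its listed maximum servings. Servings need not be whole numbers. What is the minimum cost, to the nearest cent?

$4.05

Cost per g of fiber: black beans $0.0938, carrots $0.1000, sunflower seeds $0.1500, avocado $0.3000.
Take 3 servings of black beans: +24.0 g fiber for $2.25 (total $2.25, still need 14.0 g).
Take 2 servings of carrots: +6.0 g fiber for $0.60 (total $2.85, still need 8.0 g).
Take 2.667 servings of sunflower seeds: +8.0 g fiber for $1.20 (total $4.05, still need 0.0 g).
Greedy by cheapest-per-g is optimal for a single linear constraint, so the minimum cost is $4.05.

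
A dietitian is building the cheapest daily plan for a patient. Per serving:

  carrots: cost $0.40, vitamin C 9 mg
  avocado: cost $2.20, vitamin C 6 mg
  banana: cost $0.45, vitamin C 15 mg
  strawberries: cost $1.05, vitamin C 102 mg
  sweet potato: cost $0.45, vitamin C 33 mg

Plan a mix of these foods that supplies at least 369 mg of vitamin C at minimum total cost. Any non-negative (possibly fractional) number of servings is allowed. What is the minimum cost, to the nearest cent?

Cost per mg of vitamin C: strawberries $0.0103, sweet potato $0.0136, banana $0.0300, carrots $0.0444, avocado $0.3667.
With no serving limits, use only strawberries: 369 mg / 102 mg = 3.618 servings × $1.05 = $3.80.

$3.80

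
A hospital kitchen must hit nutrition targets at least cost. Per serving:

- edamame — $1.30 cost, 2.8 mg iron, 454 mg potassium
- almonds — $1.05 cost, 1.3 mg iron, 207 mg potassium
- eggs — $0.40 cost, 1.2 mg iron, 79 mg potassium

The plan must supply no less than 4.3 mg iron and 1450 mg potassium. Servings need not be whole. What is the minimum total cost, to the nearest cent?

With two linear requirements the optimum uses one or two foods; enumerate the corners.
edamame only: max(4.3/2.8, 1450/454) = 3.194 servings → $4.15.
almonds only: max(4.3/1.3, 1450/207) = 7.005 servings → $7.36.
eggs only: max(4.3/1.2, 1450/79) = 18.35 servings → $7.34.
edamame + almonds with both targets exact would need a negative amount; discard.
edamame + eggs with both targets exact would need a negative amount; discard.
almonds + eggs: the both-tight solution has a negative serving — not a feasible corner.
So the least-cost plan costs $4.15.

$4.15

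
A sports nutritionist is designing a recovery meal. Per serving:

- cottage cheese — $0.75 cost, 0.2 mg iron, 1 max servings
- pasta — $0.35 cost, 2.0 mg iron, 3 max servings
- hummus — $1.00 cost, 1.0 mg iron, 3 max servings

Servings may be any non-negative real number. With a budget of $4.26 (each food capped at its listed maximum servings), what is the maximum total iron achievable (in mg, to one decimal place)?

9.1 mg

Iron per dollar: pasta 5.714, hummus 1, cottage cheese 0.2667.
Take 3 servings of pasta: spends $1.05, +6.0 mg iron (running total 6.0 mg).
Take 3 servings of hummus: spends $3.00, +3.0 mg iron (running total 9.0 mg).
Take 0.28 servings of cottage cheese: spends $0.21, +0.1 mg iron (running total 9.1 mg).
Filling greedily by iron-per-dollar is optimal for one linear limit, giving 9.1 mg.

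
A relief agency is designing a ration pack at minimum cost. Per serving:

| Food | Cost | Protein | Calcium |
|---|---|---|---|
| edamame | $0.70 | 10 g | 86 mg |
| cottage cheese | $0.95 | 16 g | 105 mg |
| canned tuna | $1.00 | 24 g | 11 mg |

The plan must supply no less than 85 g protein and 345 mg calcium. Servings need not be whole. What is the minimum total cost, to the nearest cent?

An LP optimum is at a vertex; with two nutrient constraints at most two foods are used. Check each candidate.
edamame only: max(85/10, 345/86) = 8.5 servings → $5.95.
cottage cheese only: max(85/16, 345/105) = 5.312 servings → $5.05.
canned tuna only: max(85/24, 345/11) = 31.36 servings → $31.36.
edamame + cottage cheese: intersection lies outside the first quadrant.
edamame + canned tuna with both tight: 3.759 servings and 1.975 servings → $4.61.
cottage cheese + canned tuna with both tight: 3.134 servings and 1.453 servings → $4.43.
Cheapest feasible corner: $4.43.

$4.43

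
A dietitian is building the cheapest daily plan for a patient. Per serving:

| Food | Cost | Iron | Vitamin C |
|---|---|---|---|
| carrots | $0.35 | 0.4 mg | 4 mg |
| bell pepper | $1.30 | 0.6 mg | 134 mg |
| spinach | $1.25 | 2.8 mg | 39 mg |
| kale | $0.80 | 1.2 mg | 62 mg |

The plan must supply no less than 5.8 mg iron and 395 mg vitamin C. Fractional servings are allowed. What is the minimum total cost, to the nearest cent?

$4.70

carrots only: max(5.8/0.4, 395/4) = 98.75 servings → $34.56.
bell pepper only: max(5.8/0.6, 395/134) = 9.667 servings → $12.57.
spinach only: max(5.8/2.8, 395/39) = 10.13 servings → $12.66.
kale only: max(5.8/1.2, 395/62) = 6.371 servings → $5.10.
carrots + bell pepper with both tight: 10.55 servings and 2.633 servings → $7.12.
carrots + spinach with both targets exact would need a negative amount; discard.
carrots + kale: the both-tight solution has a negative serving — not a feasible corner.
bell pepper + spinach with both tight: 2.501 servings and 1.536 servings → $5.17.
bell pepper + kale with both tight: 0.9256 servings and 4.371 servings → $4.70.
spinach + kale: intersection lies outside the first quadrant.
So the least-cost plan costs $4.70.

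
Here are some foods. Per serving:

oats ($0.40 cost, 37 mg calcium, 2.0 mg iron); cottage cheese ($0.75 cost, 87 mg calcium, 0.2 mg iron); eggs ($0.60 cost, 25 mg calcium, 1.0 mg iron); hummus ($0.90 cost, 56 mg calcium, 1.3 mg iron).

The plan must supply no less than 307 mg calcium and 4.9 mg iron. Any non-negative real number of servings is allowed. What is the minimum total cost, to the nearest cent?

Compare the cost at each extreme point of the feasible region.
oats only: max(307/37, 4.9/2.0) = 8.297 servings → $3.32.
cottage cheese only: max(307/87, 4.9/0.2) = 24.5 servings → $18.38.
eggs only: max(307/25, 4.9/1.0) = 12.28 servings → $7.37.
hummus only: max(307/56, 4.9/1.3) = 5.482 servings → $4.93.
oats + cottage cheese with both tight: 2.19 servings and 2.597 servings → $2.82.
oats + eggs: intersection lies outside the first quadrant.
oats + hummus: the both-tight solution has a negative serving — not a feasible corner.
cottage cheese + eggs with both tight: 2.25 servings and 4.45 servings → $4.36.
cottage cheese + hummus with both tight: 1.224 servings and 3.581 servings → $4.14.
eggs + hummus: intersection lies outside the first quadrant.
The minimum over all feasible corners is $2.82.

$2.82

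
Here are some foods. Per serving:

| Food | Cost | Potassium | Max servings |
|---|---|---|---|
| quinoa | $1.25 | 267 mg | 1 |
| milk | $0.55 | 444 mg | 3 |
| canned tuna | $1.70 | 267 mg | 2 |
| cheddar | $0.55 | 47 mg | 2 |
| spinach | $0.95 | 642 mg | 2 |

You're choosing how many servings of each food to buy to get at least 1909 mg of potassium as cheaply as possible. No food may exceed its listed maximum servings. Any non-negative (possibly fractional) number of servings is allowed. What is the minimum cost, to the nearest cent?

$2.50

Cost per mg of potassium: milk $0.0012, spinach $0.0015, quinoa $0.0047, canned tuna $0.0064, cheddar $0.0117.
Take 3 servings of milk: +1332.0 mg potassium for $1.65 (total $1.65, still need 577.0 mg).
Take 0.8988 servings of spinach: +577.0 mg potassium for $0.85 (total $2.50, still need 0.0 mg).
Greedy by cheapest-per-mg is optimal for a single linear constraint, so the minimum cost is $2.50.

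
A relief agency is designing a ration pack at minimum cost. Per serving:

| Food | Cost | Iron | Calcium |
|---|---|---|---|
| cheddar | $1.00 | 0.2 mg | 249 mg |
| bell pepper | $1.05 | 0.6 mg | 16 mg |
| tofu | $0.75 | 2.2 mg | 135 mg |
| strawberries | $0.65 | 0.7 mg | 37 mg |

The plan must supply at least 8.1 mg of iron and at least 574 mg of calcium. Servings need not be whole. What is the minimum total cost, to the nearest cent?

$3.06

Check every corner: each single food scaled to meet both minima, and each pair solved so both constraints bind.
cheddar only: max(8.1/0.2, 574/249) = 40.5 servings → $40.50.
bell pepper only: max(8.1/0.6, 574/16) = 35.88 servings → $37.67.
tofu only: max(8.1/2.2, 574/135) = 4.252 servings → $3.19.
strawberries only: max(8.1/0.7, 574/37) = 15.51 servings → $10.08.
cheddar + bell pepper with both tight: 1.469 servings and 13.01 servings → $15.13.
cheddar + tofu with both tight: 0.3251 servings and 3.652 servings → $3.06.
cheddar + strawberries with both tight: 0.6117 servings and 11.4 servings → $8.02.
bell pepper + tofu: the both-tight solution has a negative serving — not a feasible corner.
bell pepper + strawberries: intersection lies outside the first quadrant.
tofu + strawberries with both targets exact would need a negative amount; discard.
Cheapest feasible corner: $3.06.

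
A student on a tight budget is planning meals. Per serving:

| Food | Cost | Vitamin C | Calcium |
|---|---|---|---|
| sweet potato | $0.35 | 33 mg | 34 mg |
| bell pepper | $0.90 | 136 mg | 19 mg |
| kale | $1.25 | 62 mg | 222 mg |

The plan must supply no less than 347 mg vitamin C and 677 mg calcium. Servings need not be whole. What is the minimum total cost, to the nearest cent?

$4.77

For a min-cost LP with two ≥-constraints, a basic feasible solution has at most two positive variables.
sweet potato only: max(347/33, 677/34) = 19.91 servings → $6.97.
bell pepper only: max(347/136, 677/19) = 35.63 servings → $32.07.
kale only: max(347/62, 677/222) = 5.597 servings → $7.00.
sweet potato + bell pepper with both targets exact would need a negative amount; discard.
sweet potato + kale with both tight: 6.719 servings and 2.021 servings → $4.88.
bell pepper + kale with both tight: 1.208 servings and 2.946 servings → $4.77.
Cheapest feasible corner: $4.77.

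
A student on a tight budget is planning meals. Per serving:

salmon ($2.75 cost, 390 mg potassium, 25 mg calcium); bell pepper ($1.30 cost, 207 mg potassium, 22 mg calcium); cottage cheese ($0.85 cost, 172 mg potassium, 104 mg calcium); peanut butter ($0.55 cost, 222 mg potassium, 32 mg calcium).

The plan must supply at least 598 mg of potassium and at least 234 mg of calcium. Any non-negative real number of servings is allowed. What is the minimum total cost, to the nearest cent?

$2.27

For a min-cost LP with two ≥-constraints, a basic feasible solution has at most two positive variables.
salmon only: max(598/390, 234/25) = 9.36 servings → $25.74.
bell pepper only: max(598/207, 234/22) = 10.64 servings → $13.83.
cottage cheese only: max(598/172, 234/104) = 3.477 servings → $2.96.
peanut butter only: max(598/222, 234/32) = 7.312 servings → $4.02.
salmon + bell pepper with both targets exact would need a negative amount; discard.
salmon + cottage cheese with both tight: 0.6052 servings and 2.105 servings → $3.45.
salmon + peanut butter: intersection lies outside the first quadrant.
bell pepper + cottage cheese with both tight: 1.237 servings and 1.988 servings → $3.30.
bell pepper + peanut butter: intersection lies outside the first quadrant.
cottage cheese + peanut butter with both tight: 1.866 servings and 1.248 servings → $2.27.
Cheapest feasible corner: $2.27.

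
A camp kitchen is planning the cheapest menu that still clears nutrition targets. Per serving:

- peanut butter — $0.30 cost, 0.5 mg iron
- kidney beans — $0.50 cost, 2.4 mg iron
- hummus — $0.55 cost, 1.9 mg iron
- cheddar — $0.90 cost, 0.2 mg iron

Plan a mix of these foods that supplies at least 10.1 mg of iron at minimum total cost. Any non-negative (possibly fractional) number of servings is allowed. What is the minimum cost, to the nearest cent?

$2.10

Cost per mg of iron: kidney beans $0.2083, hummus $0.2895, peanut butter $0.6000, cheddar $4.5000.
With no serving limits, use only kidney beans: 10.1 mg / 2.4 mg = 4.208 servings × $0.50 = $2.10.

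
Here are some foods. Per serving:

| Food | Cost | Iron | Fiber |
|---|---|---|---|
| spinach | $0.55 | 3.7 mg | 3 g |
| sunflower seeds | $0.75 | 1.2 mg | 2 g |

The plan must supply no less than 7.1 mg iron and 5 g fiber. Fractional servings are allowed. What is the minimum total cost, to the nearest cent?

$1.06

Two binding constraints pin down two serving amounts, so the optimal mix uses at most two foods. The candidates are each food alone (scaled to the tighter of iron/fiber) and each pair with both constraints tight.
spinach only: max(7.1/3.7, 5/3) = 1.919 servings → $1.06.
sunflower seeds only: max(7.1/1.2, 5/2) = 5.917 servings → $4.44.
spinach + sunflower seeds: intersection lies outside the first quadrant.
So the least-cost plan costs $1.06.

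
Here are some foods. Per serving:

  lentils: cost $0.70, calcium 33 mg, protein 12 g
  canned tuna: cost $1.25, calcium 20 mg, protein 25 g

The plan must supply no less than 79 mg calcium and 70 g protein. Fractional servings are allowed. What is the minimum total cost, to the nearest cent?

$3.60

Check every corner: each single food scaled to meet both minima, and each pair solved so both constraints bind.
lentils only: max(79/33, 70/12) = 5.833 servings → $4.08.
canned tuna only: max(79/20, 70/25) = 3.95 servings → $4.94.
lentils + canned tuna with both tight: 0.9829 servings and 2.328 servings → $3.60.
Cheapest feasible corner: $3.60.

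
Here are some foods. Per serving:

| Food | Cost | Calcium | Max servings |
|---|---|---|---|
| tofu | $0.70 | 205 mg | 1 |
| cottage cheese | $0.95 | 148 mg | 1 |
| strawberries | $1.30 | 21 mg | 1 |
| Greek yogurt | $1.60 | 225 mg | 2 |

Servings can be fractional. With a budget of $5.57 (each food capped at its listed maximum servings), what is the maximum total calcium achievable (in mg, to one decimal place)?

814.6 mg

Calcium per dollar: tofu 292.9, cottage cheese 155.8, Greek yogurt 140.6, strawberries 16.15.
Take 1 serving of tofu: spends $0.70, +205.0 mg calcium (running total 205.0 mg).
Take 1 serving of cottage cheese: spends $0.95, +148.0 mg calcium (running total 353.0 mg).
Take 2 servings of Greek yogurt: spends $3.20, +450.0 mg calcium (running total 803.0 mg).
Take 0.5538 servings of strawberries: spends $0.72, +11.6 mg calcium (running total 814.6 mg).
Greedy by best ratio exhausts the cost allowance optimally: 814.6 mg.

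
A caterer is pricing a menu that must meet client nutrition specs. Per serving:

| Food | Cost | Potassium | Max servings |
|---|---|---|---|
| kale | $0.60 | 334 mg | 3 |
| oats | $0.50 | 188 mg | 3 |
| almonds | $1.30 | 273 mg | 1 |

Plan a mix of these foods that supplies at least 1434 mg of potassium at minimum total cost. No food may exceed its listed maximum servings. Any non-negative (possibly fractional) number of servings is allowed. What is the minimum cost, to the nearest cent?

$2.95

Cost per mg of potassium: kale $0.0018, oats $0.0027, almonds $0.0048.
Take 3 servings of kale: +1002.0 mg potassium for $1.80 (total $1.80, still need 432.0 mg).
Take 2.298 servings of oats: +432.0 mg potassium for $1.15 (total $2.95, still need 0.0 mg).
Filling from the cheapest source first is optimal under one linear minimum: $2.95.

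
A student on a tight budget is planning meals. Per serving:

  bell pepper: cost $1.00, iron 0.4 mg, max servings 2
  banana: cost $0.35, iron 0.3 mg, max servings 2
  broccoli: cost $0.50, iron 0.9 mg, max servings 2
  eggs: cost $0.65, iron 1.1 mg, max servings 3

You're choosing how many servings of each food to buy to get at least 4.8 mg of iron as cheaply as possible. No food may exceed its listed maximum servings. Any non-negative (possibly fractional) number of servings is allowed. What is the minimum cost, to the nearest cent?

$2.77

Cost per mg of iron: broccoli $0.5556, eggs $0.5909, banana $1.1667, bell pepper $2.5000.
Take 2 servings of broccoli: +1.8 mg iron for $1.00 (total $1.00, still need 3.0 mg).
Take 2.727 servings of eggs: +3.0 mg iron for $1.77 (total $2.77, still need 0.0 mg).
Filling from the cheapest source first is optimal under one linear minimum: $2.77.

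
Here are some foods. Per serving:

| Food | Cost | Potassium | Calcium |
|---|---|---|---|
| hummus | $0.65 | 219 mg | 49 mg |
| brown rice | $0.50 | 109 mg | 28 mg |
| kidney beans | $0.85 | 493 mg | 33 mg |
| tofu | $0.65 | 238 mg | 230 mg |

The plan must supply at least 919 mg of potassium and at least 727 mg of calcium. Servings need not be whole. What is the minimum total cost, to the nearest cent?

hummus only: max(919/219, 727/49) = 14.84 servings → $9.64.
brown rice only: max(919/109, 727/28) = 25.96 servings → $12.98.
kidney beans only: max(919/493, 727/33) = 22.03 servings → $18.73.
tofu only: max(919/238, 727/230) = 3.861 servings → $2.51.
hummus + brown rice: the both-tight solution has a negative serving — not a feasible corner.
hummus + kidney beans: intersection lies outside the first quadrant.
hummus + tofu with both tight: 0.9906 servings and 2.95 servings → $2.56.
brown rice + kidney beans: intersection lies outside the first quadrant.
brown rice + tofu with both tight: 2.083 servings and 2.907 servings → $2.93.
kidney beans + tofu with both tight: 0.3633 servings and 3.109 servings → $2.33.
So the least-cost plan costs $2.33.

$2.33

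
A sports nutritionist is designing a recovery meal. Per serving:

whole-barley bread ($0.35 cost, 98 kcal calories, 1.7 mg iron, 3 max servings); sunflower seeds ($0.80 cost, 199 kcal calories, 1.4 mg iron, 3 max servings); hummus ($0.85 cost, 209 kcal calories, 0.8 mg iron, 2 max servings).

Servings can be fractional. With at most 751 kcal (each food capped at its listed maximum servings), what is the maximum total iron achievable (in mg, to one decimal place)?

8.3 mg

Iron per kcal: whole-barley bread 0.01735, sunflower seeds 0.007035, hummus 0.003828.
Take 3 servings of whole-barley bread: uses 294 kcal, +5.1 mg iron (running total 5.1 mg).
Take 2.296 servings of sunflower seeds: uses 457 kcal, +3.2 mg iron (running total 8.3 mg).
Filling greedily by iron-per-kcal is optimal for one linear limit, giving 8.3 mg.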